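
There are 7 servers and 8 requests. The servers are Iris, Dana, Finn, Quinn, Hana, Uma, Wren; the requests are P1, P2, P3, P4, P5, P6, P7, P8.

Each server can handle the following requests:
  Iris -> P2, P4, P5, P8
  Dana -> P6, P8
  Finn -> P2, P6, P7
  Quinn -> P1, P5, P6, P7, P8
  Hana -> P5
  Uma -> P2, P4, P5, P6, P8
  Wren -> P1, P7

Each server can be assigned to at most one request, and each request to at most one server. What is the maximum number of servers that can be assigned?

7

A valid assignment of size 7: Iris–P4, Dana–P6, Finn–P7, Quinn–P8, Hana–P5, Uma–P2, Wren–P1.
All 7 servers are matched, so no larger matching exists.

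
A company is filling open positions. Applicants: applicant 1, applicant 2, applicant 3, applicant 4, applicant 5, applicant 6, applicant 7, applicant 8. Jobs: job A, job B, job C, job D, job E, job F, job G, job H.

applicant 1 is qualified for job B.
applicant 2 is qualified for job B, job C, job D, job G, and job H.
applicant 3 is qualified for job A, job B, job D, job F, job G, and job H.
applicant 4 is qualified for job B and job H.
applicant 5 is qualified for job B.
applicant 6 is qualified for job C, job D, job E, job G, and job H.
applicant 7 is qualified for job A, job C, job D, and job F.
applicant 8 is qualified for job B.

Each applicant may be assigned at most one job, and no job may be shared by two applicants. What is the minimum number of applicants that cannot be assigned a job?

For example, pair applicant 1→job B, applicant 2→job G, applicant 3→job F, applicant 4→job H, applicant 6→job D, applicant 7→job A.
The set {applicant 1, applicant 5, applicant 8} has only 1 neighbour ({job B}), so by Hall's theorem at most 6 of the 8 applicants can be matched.
That matches 6 of the 8, leaving 2 unmatched; no matching can do better.

2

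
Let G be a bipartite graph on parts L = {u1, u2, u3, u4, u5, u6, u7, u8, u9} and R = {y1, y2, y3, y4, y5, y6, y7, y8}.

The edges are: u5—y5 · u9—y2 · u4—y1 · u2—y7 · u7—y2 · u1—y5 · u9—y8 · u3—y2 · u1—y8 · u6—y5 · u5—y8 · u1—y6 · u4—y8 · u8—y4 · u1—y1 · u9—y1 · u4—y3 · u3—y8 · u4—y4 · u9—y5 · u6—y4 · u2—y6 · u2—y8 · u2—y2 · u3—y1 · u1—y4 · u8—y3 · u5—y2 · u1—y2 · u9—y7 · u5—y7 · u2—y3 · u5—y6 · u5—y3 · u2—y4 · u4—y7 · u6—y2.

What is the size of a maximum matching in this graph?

One maximum matching: u1→y1, u2→y4, u3→y8, u4→y7, u5→y6, u6→y5, u7→y2, u8→y3.
The set {u1, u2, u3, u4, u5, u6, u7, u8, u9} has only 8 neighbours ({y1, y2, y3, y4, y5, y6, y7, y8}), so by Hall's theorem at most 8 of the 9 left vertices can be matched.

8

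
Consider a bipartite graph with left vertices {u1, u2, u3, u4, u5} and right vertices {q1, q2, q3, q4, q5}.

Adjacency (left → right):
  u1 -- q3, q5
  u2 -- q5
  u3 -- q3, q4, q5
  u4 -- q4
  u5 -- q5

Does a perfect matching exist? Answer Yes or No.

The set {u1, u2, u3, u4, u5} has only 3 neighbours ({q3, q4, q5}), so by Hall's theorem at most 3 of the 5 left vertices can be matched.
Hence no matching covers every left vertex.

No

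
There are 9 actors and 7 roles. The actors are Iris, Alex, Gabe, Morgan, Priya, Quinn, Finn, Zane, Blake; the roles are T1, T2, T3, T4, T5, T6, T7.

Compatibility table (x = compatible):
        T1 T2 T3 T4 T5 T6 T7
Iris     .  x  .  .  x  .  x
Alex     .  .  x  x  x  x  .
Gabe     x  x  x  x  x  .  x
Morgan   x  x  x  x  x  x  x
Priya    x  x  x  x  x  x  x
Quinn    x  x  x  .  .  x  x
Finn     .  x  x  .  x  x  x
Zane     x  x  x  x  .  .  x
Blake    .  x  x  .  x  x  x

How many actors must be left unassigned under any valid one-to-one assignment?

A valid assignment of size 7: Iris→T2, Alex→T6, Gabe→T4, Morgan→T1, Priya→T5, Quinn→T3, Finn→T7.
The set {Iris, Alex, Gabe, Morgan, Priya, Quinn, Finn, Zane, Blake} has only 7 neighbours ({T1, T2, T3, T4, T5, T6, T7}), so by Hall's theorem at most 7 of the 9 actors can be matched.
That matches 7 of the 9, leaving 2 unmatched; no matching can do better.

2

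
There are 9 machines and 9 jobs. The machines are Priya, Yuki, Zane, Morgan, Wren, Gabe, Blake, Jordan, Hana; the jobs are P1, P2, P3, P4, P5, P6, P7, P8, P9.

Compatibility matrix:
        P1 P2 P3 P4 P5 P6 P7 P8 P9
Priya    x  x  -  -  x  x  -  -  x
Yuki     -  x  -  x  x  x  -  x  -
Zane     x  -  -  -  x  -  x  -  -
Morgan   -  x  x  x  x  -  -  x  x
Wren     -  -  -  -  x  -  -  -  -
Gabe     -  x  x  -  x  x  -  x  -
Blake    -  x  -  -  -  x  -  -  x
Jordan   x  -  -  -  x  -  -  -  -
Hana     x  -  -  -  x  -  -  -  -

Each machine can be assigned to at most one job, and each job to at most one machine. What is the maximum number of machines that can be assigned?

8

For example, pair Priya–P2, Yuki–P6, Zane–P7, Morgan–P3, Wren–P5, Gabe–P8, Blake–P9, Jordan–P1.
The set {Wren, Jordan, Hana} has only 2 neighbours ({P1, P5}), so by Hall's theorem at most 8 of the 9 machines can be matched.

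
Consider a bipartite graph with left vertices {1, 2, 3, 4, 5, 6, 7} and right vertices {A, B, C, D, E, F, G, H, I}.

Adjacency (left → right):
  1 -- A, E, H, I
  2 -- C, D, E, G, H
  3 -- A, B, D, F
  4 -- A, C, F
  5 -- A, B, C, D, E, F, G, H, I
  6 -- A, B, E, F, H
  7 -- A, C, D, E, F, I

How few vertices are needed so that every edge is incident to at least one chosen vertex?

7

The 7 edges 1–I, 2–G, 3–B, 4–F, 5–H, 6–E, 7–A form a matching, so any vertex cover needs at least 7 vertices (one per matched edge).
Conversely {1, 2, 3, 4, 5, 6, 7} meets every edge and has exactly 7 vertices, so 7 is optimal.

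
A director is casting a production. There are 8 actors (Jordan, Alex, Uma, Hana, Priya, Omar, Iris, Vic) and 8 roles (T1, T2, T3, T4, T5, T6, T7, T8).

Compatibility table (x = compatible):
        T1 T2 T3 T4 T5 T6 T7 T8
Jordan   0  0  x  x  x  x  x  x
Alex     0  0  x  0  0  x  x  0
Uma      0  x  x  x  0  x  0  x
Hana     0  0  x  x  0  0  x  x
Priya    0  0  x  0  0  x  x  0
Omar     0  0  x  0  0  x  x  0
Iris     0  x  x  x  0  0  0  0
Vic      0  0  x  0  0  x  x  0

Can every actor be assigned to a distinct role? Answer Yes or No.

The set {Alex, Priya, Omar, Vic} has only 3 neighbours ({T3, T6, T7}), so by Hall's theorem at most 7 of the 8 actors can be matched.
Hence no matching covers every actor.

No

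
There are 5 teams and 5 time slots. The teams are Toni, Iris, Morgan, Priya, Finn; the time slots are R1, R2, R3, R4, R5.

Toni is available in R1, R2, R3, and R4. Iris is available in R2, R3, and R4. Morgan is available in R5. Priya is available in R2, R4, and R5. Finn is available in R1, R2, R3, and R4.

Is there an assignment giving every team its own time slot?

Yes

A valid assignment of size 5: Toni-R1, Iris-R2, Morgan-R5, Priya-R4, Finn-R3.
All 5 teams are covered.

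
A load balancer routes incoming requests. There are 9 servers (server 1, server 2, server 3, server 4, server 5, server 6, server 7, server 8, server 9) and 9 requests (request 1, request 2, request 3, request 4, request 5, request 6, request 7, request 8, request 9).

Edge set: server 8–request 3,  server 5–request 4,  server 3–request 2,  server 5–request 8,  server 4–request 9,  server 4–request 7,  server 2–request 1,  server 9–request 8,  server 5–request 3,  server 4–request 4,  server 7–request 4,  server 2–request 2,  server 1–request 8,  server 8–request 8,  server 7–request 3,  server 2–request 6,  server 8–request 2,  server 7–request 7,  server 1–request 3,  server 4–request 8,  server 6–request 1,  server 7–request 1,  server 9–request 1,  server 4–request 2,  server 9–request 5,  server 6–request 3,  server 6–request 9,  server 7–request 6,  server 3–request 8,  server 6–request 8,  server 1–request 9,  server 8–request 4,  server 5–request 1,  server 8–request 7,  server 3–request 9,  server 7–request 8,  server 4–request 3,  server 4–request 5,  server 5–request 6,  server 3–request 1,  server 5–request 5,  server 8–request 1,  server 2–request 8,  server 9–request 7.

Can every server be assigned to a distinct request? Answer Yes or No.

A valid assignment of size 9: server 1-request 3, server 2-request 6, server 3-request 2, server 4-request 9, server 5-request 5, server 6-request 8, server 7-request 1, server 8-request 4, server 9-request 7.
All 9 servers are covered.

Yes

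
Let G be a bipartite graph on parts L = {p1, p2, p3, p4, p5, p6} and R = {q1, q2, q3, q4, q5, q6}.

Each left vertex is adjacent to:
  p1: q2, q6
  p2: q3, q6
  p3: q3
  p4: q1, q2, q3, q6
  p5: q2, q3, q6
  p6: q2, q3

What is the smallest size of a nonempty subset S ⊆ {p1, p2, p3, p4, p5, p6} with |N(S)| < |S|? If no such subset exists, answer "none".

4

Take S = {p1, p2, p3, p5}. Its neighbourhood is {q2, q3, q6}, so |N(S)| = 3 < |S| = 4.
Every subset of size less than 4 has at least as many neighbours as members, so 4 is the minimum.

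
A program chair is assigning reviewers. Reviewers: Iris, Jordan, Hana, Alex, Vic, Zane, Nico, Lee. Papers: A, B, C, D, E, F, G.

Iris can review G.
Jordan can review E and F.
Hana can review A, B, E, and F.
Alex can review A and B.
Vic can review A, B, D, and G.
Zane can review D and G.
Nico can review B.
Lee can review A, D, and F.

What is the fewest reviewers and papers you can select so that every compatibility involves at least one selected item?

6

{A, B, D, E, F, G} is a vertex cover of size 6: every edge has an endpoint in this set.
No smaller cover exists because Iris–G, Jordan–F, Hana–E, Alex–A, Vic–B, Zane–D is a matching of size 6, and a cover must include an endpoint of each of these disjoint edges (König's theorem).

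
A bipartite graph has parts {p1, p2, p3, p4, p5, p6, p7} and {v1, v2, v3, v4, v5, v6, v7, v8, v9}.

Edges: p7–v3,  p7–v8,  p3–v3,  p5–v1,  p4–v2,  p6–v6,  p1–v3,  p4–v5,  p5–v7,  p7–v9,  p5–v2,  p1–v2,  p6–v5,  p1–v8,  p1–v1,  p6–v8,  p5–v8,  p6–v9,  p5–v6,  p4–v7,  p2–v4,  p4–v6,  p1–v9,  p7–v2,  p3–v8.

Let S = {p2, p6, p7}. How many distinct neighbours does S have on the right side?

7

The union of neighbours of {p2, p6, p7} is {v2, v3, v4, v5, v6, v8, v9}, which has 7 elements.
Since |N(S)| = 7 ≥ |S| = 3, Hall's condition holds for this subset.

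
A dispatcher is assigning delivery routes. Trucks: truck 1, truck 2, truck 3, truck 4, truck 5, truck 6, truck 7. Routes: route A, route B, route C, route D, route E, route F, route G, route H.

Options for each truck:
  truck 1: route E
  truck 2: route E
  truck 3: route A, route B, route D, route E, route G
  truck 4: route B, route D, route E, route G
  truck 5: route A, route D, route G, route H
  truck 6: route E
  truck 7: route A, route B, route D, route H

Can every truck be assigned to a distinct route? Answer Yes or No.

The set {truck 1, truck 2, truck 6} has only 1 neighbour ({route E}), so by Hall's theorem at most 5 of the 7 trucks can be matched.
Hence no matching covers every truck.

No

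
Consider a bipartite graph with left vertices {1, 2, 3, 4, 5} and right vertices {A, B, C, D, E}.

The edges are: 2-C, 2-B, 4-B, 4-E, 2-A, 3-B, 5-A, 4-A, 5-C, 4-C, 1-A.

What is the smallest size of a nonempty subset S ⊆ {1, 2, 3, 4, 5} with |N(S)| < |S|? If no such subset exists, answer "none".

Take S = {1, 2, 3, 5}. Its neighbourhood is {A, B, C}, so |N(S)| = 3 < |S| = 4.
Every subset of size less than 4 has at least as many neighbours as members, so 4 is the minimum.

4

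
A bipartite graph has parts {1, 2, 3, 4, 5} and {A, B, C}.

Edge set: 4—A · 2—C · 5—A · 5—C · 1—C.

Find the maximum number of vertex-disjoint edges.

2

One maximum matching: 1-C, 4-A.
The set {1, 2, 3, 4, 5} has only 2 neighbours ({A, C}), so by Hall's theorem at most 2 of the 5 left vertices can be matched.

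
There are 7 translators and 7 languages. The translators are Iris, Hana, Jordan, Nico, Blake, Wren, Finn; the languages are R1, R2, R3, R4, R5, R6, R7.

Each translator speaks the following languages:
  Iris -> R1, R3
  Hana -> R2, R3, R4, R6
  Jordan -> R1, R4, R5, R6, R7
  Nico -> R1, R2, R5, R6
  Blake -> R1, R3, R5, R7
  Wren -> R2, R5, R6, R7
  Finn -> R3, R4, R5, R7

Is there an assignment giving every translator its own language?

Yes

One maximum matching: Iris→R1, Hana→R6, Jordan→R4, Nico→R2, Blake→R3, Wren→R5, Finn→R7.
All 7 translators are covered.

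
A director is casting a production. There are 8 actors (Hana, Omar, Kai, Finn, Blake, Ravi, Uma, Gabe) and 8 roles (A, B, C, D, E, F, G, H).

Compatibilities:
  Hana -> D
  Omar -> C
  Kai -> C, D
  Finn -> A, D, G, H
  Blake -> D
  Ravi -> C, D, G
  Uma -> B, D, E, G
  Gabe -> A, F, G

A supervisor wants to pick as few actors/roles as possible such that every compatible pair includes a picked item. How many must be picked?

6

The 6 edges Hana–D, Omar–C, Finn–H, Ravi–G, Uma–B, Gabe–F form a matching, so any vertex cover needs at least 6 vertices (one per matched edge).
Conversely {Finn, Ravi, Uma, Gabe, C, D} meets every edge and has exactly 6 vertices, so 6 is optimal.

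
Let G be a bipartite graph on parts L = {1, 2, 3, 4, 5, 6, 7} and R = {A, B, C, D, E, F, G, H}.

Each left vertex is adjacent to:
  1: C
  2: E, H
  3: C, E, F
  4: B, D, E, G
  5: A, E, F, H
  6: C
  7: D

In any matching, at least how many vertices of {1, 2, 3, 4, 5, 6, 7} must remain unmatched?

For example, pair 1-C, 2-E, 3-F, 4-B, 5-H, 7-D.
The set {1, 6} has only 1 neighbour ({C}), so by Hall's theorem at most 6 of the 7 left vertices can be matched.
That matches 6 of the 7, leaving 1 unmatched; no matching can do better.

1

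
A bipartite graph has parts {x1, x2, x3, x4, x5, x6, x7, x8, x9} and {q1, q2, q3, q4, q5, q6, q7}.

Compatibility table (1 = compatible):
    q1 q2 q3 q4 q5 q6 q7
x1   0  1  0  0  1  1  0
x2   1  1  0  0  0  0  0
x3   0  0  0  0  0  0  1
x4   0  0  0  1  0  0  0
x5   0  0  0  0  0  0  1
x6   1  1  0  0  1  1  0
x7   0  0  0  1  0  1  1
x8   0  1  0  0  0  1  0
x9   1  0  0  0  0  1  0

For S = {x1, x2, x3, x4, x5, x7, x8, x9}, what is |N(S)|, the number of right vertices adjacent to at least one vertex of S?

6

The union of neighbours of {x1, x2, x3, x4, x5, x7, x8, x9} is {q1, q2, q4, q5, q6, q7}, which has 6 elements.
Since |N(S)| = 6 < |S| = 8, Hall's condition fails for this subset.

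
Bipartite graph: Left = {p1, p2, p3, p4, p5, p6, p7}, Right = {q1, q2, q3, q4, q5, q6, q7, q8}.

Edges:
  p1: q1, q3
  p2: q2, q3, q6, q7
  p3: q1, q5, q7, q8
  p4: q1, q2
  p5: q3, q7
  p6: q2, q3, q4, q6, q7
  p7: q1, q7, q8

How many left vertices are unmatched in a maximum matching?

0

One maximum matching: p1-q1, p2-q6, p3-q7, p4-q2, p5-q3, p6-q4, p7-q8.
All 7 left vertices are matched, so no larger matching exists.
That matches 7 of the 7, leaving 0 unmatched; no matching can do better.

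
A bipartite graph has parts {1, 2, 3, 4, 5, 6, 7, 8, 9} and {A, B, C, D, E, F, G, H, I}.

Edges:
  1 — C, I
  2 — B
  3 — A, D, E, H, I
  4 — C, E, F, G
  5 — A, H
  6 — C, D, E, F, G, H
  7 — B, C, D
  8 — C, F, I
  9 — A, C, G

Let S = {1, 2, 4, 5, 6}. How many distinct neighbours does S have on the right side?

9

The union of neighbours of {1, 2, 4, 5, 6} is {A, B, C, D, E, F, G, H, I}, which has 9 elements.
Since |N(S)| = 9 ≥ |S| = 5, Hall's condition holds for this subset.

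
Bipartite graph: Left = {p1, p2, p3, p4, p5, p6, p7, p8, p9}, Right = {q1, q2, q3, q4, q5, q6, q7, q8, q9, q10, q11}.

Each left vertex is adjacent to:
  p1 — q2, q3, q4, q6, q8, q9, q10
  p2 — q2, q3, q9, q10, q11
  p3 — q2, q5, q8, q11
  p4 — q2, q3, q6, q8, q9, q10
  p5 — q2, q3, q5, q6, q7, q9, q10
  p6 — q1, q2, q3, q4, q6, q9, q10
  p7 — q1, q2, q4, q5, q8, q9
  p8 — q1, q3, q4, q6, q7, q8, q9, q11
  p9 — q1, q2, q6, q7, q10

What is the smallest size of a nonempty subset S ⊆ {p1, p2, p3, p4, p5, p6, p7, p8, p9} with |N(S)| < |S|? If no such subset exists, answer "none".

A matching saturating every left vertex exists, for instance p1→q9, p2→q11, p3→q8, p4→q2, p5→q7, p6→q3, p7→q1, p8→q4, p9→q6.
By Hall's marriage theorem, this means |N(S)| ≥ |S| for every subset S, so no violating subset exists.

none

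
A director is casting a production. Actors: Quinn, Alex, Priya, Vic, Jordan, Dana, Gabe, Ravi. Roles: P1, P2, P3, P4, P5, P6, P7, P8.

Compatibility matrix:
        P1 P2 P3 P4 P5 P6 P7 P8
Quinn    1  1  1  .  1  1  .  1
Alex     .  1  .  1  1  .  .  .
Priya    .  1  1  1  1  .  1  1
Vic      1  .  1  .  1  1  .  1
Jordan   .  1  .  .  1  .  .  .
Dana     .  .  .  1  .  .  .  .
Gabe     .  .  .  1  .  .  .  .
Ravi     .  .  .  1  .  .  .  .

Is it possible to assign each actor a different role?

The set {Dana, Gabe, Ravi} has only 1 neighbour ({P4}), so by Hall's theorem at most 6 of the 8 actors can be matched.
Hence no matching covers every actor.

No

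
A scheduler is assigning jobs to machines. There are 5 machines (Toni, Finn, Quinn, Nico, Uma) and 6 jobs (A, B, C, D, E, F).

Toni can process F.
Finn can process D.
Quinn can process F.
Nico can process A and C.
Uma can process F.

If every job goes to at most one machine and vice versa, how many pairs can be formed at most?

3

A valid assignment of size 3: Toni-F, Finn-D, Nico-C.
The set {Toni, Quinn, Uma} has only 1 neighbour ({F}), so by Hall's theorem at most 3 of the 5 machines can be matched.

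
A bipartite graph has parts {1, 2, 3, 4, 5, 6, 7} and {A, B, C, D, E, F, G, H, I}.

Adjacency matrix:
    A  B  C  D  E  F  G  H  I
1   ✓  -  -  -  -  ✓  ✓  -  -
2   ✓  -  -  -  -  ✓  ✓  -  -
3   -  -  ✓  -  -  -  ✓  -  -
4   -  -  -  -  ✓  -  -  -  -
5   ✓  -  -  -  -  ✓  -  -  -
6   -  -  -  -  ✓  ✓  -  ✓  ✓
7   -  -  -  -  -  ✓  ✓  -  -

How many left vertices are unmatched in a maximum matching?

1

One maximum matching: 1-A, 2-G, 3-C, 4-E, 5-F, 6-H.
The set {1, 2, 5, 7} has only 3 neighbours ({A, F, G}), so by Hall's theorem at most 6 of the 7 left vertices can be matched.
That matches 6 of the 7, leaving 1 unmatched; no matching can do better.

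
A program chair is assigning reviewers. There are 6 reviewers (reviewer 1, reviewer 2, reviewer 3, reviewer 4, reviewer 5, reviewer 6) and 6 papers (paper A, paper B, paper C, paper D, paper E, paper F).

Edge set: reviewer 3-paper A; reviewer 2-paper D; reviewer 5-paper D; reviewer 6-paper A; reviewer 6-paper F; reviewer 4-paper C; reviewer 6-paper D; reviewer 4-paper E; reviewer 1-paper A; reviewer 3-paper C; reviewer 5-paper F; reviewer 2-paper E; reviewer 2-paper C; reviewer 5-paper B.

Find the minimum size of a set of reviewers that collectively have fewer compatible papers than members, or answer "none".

none

A matching saturating every reviewer exists, for instance reviewer 1→paper A, reviewer 2→paper D, reviewer 3→paper C, reviewer 4→paper E, reviewer 5→paper B, reviewer 6→paper F.
By Hall's marriage theorem, this means |N(S)| ≥ |S| for every subset S, so no violating subset exists.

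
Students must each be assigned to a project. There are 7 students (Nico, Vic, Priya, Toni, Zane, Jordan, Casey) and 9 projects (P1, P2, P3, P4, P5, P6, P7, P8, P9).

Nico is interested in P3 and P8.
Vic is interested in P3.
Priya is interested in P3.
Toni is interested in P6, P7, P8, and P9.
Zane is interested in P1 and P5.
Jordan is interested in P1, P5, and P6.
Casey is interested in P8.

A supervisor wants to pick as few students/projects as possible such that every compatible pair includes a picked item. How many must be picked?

A maximum matching has 5 edges (e.g. Nico–P8, Vic–P3, Toni–P9, Zane–P5, Jordan–P1).
By König's theorem the minimum vertex cover has the same size. One such cover is {Toni, Zane, Jordan, P3, P8}.

5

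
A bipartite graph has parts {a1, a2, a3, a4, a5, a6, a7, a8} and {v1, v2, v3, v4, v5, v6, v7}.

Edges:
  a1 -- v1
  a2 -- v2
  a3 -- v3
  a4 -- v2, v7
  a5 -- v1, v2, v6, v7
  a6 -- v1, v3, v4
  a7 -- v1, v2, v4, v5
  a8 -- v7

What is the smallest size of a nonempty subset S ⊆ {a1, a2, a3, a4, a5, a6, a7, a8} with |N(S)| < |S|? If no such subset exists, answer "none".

Take S = {a2, a4, a8}. Its neighbourhood is {v2, v7}, so |N(S)| = 2 < |S| = 3.
Every subset of size less than 3 has at least as many neighbours as members, so 3 is the minimum.

3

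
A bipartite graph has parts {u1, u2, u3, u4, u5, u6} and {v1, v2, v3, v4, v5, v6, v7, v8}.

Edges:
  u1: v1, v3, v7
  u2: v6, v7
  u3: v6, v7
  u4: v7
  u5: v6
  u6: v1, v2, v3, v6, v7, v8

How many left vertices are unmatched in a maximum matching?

One maximum matching: u1-v1, u2-v7, u3-v6, u6-v3.
The set {u2, u3, u4, u5} has only 2 neighbours ({v6, v7}), so by Hall's theorem at most 4 of the 6 left vertices can be matched.
That matches 4 of the 6, leaving 2 unmatched; no matching can do better.

2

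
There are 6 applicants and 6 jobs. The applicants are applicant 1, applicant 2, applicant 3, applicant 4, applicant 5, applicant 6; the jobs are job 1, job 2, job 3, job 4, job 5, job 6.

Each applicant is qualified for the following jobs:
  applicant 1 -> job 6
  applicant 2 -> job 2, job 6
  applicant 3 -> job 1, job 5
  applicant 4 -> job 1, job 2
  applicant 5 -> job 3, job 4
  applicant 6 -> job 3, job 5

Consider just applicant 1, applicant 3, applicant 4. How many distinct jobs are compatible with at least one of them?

4

The union of neighbours of {applicant 1, applicant 3, applicant 4} is {job 1, job 2, job 5, job 6}, which has 4 elements.
Since |N(S)| = 4 ≥ |S| = 3, Hall's condition holds for this subset.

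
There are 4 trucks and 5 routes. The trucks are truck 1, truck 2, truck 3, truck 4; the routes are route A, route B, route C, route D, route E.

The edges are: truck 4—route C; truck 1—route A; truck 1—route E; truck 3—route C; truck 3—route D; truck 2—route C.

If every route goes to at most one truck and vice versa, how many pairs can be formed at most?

3

For example, pair truck 1→route E, truck 2→route C, truck 3→route D.
The set {truck 2, truck 4} has only 1 neighbour ({route C}), so by Hall's theorem at most 3 of the 4 trucks can be matched.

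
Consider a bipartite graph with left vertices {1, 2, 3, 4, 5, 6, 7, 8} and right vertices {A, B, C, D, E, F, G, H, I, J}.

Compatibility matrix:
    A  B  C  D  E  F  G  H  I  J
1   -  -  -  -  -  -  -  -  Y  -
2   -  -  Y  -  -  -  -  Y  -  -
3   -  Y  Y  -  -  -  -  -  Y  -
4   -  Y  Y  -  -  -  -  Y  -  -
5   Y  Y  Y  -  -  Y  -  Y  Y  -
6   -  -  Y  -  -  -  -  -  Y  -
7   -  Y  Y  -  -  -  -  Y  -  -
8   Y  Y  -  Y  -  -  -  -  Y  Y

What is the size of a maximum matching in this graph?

6

One maximum matching: 1→I, 2→H, 3→C, 4→B, 5→A, 8→J.
The set {1, 2, 3, 4, 6, 7} has only 4 neighbours ({B, C, H, I}), so by Hall's theorem at most 6 of the 8 left vertices can be matched.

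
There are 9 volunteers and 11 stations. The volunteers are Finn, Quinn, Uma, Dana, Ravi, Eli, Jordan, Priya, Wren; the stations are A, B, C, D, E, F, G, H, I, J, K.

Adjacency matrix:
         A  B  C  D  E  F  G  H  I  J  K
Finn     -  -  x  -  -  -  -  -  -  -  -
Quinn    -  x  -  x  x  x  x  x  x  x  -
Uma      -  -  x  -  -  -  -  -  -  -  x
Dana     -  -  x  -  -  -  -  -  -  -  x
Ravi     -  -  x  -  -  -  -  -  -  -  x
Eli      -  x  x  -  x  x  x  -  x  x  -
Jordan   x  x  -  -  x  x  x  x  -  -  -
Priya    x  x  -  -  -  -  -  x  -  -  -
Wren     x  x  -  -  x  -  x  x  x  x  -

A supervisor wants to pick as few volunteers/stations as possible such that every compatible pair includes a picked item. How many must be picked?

The 7 edges Finn–C, Quinn–G, Uma–K, Eli–E, Jordan–A, Priya–B, Wren–J form a matching, so any vertex cover needs at least 7 vertices (one per matched edge).
Conversely {Quinn, Eli, Jordan, Priya, Wren, C, K} meets every edge and has exactly 7 vertices, so 7 is optimal.

7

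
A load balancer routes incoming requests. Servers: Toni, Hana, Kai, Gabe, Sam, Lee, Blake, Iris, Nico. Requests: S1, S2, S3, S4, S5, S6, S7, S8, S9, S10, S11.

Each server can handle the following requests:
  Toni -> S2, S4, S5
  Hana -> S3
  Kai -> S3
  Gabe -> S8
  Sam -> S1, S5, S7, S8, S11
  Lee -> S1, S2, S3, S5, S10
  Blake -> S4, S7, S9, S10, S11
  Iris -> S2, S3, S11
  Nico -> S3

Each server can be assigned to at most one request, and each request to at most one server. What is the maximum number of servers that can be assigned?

7

A valid assignment of size 7: Toni-S5, Hana-S3, Gabe-S8, Sam-S7, Lee-S1, Blake-S4, Iris-S2.
The set {Hana, Kai, Nico} has only 1 neighbour ({S3}), so by Hall's theorem at most 7 of the 9 servers can be matched.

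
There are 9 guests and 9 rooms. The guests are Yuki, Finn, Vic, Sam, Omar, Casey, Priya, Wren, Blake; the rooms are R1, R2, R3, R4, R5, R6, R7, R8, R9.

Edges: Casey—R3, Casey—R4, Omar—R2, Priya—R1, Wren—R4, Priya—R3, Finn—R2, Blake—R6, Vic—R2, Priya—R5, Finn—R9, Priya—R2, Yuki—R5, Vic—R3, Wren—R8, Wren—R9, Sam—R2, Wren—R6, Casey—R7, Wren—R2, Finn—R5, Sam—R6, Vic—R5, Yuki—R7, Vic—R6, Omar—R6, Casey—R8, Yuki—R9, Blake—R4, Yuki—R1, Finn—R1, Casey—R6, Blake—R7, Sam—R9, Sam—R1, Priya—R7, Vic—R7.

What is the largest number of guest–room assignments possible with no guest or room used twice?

One maximum matching: Yuki-R5, Finn-R9, Vic-R3, Sam-R6, Omar-R2, Casey-R8, Priya-R1, Wren-R4, Blake-R7.
All 9 guests are matched, so no larger matching exists.

9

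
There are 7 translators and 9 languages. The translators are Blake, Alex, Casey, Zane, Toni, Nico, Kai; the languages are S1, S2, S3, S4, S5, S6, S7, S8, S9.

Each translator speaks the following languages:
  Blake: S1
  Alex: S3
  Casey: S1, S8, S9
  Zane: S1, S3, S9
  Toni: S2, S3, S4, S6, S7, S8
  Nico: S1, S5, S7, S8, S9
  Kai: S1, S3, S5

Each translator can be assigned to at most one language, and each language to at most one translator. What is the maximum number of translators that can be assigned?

7

For example, pair Blake-S1, Alex-S3, Casey-S8, Zane-S9, Toni-S2, Nico-S7, Kai-S5.
This saturates every translator, so 7 is the maximum.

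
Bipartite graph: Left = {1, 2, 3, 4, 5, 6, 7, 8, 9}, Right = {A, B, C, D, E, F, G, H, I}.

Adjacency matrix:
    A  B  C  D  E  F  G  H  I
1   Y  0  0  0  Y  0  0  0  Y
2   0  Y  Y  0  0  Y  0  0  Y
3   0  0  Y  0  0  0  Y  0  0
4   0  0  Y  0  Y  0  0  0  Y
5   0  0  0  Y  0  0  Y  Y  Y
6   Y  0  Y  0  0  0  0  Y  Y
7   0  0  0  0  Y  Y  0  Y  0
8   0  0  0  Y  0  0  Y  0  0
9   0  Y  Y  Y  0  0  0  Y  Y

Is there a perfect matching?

One maximum matching: 1→A, 2→B, 3→C, 4→E, 5→D, 6→I, 7→F, 8→G, 9→H.
All 9 left vertices are covered.

Yes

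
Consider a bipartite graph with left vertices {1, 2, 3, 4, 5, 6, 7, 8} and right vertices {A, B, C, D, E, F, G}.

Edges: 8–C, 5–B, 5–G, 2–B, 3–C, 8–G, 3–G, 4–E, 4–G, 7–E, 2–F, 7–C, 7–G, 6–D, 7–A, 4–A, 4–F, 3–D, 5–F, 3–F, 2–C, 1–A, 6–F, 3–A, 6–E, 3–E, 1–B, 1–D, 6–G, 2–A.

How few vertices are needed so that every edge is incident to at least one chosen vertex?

A maximum matching has 7 edges (e.g. 1–B, 2–C, 3–A, 4–G, 5–F, 6–D, 7–E).
By König's theorem the minimum vertex cover has the same size. One such cover is {A, B, C, D, E, F, G}.

7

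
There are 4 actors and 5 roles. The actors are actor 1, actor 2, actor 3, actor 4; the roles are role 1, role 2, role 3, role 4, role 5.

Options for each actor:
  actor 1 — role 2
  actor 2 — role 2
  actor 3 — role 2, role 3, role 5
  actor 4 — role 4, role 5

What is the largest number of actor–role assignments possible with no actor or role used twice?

3

A valid assignment of size 3: actor 1→role 2, actor 3→role 3, actor 4→role 5.
The set {actor 1, actor 2} has only 1 neighbour ({role 2}), so by Hall's theorem at most 3 of the 4 actors can be matched.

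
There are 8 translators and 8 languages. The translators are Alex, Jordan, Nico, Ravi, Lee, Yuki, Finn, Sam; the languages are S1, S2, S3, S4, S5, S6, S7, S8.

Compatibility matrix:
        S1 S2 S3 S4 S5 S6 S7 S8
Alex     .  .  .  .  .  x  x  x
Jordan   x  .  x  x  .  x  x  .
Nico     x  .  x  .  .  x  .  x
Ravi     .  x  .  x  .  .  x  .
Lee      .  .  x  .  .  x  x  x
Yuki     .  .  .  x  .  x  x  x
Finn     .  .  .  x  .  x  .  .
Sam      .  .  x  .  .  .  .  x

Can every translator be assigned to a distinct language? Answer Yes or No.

The set {Alex, Jordan, Nico, Lee, Yuki, Finn, Sam} has only 6 neighbours ({S1, S3, S4, S6, S7, S8}), so by Hall's theorem at most 7 of the 8 translators can be matched.
Hence no matching covers every translator.

No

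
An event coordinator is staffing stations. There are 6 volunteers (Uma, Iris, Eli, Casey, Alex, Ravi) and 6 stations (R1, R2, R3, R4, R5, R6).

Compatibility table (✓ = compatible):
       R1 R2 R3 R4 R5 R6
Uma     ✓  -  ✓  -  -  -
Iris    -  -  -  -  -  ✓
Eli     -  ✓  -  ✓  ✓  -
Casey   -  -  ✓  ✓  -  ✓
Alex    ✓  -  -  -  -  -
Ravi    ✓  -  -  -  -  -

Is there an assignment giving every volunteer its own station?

The set {Alex, Ravi} has only 1 neighbour ({R1}), so by Hall's theorem at most 5 of the 6 volunteers can be matched.
Hence no matching covers every volunteer.

No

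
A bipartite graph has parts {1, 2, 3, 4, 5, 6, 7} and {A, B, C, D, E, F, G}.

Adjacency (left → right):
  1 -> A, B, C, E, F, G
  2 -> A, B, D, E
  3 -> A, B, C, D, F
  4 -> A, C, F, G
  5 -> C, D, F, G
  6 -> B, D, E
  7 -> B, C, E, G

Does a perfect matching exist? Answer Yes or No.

Yes

One maximum matching: 1-G, 2-D, 3-A, 4-C, 5-F, 6-E, 7-B.
All 7 left vertices are covered.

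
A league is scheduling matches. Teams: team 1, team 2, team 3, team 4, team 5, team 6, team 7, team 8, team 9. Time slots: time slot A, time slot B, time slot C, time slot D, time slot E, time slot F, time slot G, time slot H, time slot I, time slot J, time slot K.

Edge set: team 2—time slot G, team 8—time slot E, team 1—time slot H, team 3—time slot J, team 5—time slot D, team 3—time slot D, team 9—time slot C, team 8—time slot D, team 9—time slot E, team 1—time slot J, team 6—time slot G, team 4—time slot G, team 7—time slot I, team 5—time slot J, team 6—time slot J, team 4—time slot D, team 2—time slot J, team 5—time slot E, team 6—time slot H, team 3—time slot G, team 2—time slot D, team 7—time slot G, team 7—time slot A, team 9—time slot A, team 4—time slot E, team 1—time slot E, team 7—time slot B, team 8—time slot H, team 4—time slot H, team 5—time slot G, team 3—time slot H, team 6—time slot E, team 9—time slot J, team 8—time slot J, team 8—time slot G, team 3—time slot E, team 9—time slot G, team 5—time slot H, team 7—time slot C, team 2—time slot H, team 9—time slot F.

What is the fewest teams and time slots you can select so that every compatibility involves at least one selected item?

7

{team 7, team 9, time slot D, time slot E, time slot G, time slot H, time slot J} is a vertex cover of size 7: every edge has an endpoint in this set.
No smaller cover exists because team 1–time slot H, team 2–time slot D, team 3–time slot E, team 4–time slot G, team 5–time slot J, team 7–time slot I, team 9–time slot C is a matching of size 7, and a cover must include an endpoint of each of these disjoint edges (König's theorem).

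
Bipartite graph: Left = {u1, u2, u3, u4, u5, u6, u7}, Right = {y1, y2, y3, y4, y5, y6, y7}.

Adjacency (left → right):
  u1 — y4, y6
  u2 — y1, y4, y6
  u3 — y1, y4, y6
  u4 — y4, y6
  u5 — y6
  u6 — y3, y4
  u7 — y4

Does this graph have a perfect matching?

The set {u1, u2, u3, u4, u5, u7} has only 3 neighbours ({y1, y4, y6}), so by Hall's theorem at most 4 of the 7 left vertices can be matched.
Hence no matching covers every left vertex.

No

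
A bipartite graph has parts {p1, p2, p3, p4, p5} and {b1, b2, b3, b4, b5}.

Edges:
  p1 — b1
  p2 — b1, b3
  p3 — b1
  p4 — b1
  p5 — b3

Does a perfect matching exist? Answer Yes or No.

The set {p1, p2, p3, p4, p5} has only 2 neighbours ({b1, b3}), so by Hall's theorem at most 2 of the 5 left vertices can be matched.
Hence no matching covers every left vertex.

No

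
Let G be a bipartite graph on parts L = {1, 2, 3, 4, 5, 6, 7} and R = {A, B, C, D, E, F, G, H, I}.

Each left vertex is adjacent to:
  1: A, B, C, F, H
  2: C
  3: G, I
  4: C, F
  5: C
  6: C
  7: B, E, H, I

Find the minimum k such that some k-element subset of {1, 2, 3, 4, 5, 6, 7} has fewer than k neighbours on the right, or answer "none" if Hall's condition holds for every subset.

2

Take S = {2, 5}. Its neighbourhood is {C}, so |N(S)| = 1 < |S| = 2.
No single vertex violates Hall's condition since each has at least one neighbour, so 2 is the minimum.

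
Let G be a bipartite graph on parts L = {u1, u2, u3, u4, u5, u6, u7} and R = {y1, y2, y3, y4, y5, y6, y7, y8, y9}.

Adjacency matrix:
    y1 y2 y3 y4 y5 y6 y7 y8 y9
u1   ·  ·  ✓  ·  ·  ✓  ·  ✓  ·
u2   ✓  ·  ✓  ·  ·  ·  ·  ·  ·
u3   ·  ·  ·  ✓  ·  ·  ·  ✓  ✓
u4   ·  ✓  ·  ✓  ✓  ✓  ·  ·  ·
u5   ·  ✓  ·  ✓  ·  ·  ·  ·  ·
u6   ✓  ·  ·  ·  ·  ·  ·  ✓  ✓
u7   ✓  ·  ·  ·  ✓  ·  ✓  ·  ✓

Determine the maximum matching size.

7

One maximum matching: u1→y6, u2→y3, u3→y9, u4→y2, u5→y4, u6→y8, u7→y1.
All 7 left vertices are matched, so no larger matching exists.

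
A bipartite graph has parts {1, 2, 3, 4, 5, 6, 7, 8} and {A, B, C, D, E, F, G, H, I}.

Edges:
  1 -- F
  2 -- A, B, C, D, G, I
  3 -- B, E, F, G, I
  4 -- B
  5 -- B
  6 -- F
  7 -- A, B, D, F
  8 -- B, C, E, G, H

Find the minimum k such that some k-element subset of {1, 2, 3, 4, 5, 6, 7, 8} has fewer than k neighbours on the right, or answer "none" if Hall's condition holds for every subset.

2

Take S = {1, 6}. Its neighbourhood is {F}, so |N(S)| = 1 < |S| = 2.
No single vertex violates Hall's condition since each has at least one neighbour, so 2 is the minimum.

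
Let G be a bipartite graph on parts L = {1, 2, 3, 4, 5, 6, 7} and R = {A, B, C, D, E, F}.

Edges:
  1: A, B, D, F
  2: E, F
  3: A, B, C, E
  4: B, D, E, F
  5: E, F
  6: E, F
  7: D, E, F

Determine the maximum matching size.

6

For example, pair 1–A, 2–F, 3–C, 4–B, 5–E, 7–D.
The set {2, 5, 6} has only 2 neighbours ({E, F}), so by Hall's theorem at most 6 of the 7 left vertices can be matched.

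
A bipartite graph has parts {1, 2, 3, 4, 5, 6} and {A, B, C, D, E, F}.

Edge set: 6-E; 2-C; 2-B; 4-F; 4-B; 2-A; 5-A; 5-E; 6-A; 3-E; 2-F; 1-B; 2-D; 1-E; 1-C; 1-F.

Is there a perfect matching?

The set {3, 5, 6} has only 2 neighbours ({A, E}), so by Hall's theorem at most 5 of the 6 left vertices can be matched.
Hence no matching covers every left vertex.

No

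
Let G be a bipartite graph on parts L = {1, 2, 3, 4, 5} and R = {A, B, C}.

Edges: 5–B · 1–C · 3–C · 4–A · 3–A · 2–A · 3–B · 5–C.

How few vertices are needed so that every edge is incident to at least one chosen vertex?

3

A maximum matching has 3 edges (e.g. 1–C, 2–A, 3–B).
By König's theorem the minimum vertex cover has the same size. One such cover is {A, B, C}.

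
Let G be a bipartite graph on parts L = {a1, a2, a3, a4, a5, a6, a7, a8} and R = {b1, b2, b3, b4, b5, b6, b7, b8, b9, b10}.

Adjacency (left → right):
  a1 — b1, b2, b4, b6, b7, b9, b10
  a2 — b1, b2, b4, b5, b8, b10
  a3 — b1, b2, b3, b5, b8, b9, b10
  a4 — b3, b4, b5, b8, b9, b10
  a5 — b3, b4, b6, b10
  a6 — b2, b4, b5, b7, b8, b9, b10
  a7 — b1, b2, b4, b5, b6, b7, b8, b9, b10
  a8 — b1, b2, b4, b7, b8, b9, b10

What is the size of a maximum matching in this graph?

8

A valid assignment of size 8: a1-b6, a2-b5, a3-b2, a4-b8, a5-b3, a6-b4, a7-b1, a8-b7.
All 8 left vertices are matched, so no larger matching exists.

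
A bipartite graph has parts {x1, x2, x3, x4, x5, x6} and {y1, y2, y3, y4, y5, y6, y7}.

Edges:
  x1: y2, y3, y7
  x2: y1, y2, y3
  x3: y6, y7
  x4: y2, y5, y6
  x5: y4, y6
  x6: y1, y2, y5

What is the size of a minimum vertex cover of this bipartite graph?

The 6 edges x1–y2, x2–y3, x3–y7, x4–y5, x5–y4, x6–y1 form a matching, so any vertex cover needs at least 6 vertices (one per matched edge).
Conversely {x1, x2, x3, x4, x5, x6} meets every edge and has exactly 6 vertices, so 6 is optimal.

6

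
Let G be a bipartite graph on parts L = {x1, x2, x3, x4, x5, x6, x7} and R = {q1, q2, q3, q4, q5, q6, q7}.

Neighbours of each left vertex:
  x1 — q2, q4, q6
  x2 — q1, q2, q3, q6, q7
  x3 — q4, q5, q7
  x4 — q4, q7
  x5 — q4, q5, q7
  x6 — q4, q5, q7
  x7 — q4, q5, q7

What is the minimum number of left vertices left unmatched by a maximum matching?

One maximum matching: x1–q2, x2–q6, x3–q5, x4–q4, x5–q7.
The set {x3, x4, x5, x6, x7} has only 3 neighbours ({q4, q5, q7}), so by Hall's theorem at most 5 of the 7 left vertices can be matched.
That matches 5 of the 7, leaving 2 unmatched; no matching can do better.

2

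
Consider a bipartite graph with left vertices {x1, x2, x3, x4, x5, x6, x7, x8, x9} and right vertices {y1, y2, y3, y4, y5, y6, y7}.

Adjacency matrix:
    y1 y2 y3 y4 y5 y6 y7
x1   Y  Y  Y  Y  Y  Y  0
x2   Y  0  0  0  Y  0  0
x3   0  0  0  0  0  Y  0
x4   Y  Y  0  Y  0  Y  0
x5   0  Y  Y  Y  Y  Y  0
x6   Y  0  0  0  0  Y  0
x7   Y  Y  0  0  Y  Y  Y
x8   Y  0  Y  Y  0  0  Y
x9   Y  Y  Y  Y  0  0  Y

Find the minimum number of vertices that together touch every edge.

{y1, y2, y3, y4, y5, y6, y7} is a vertex cover of size 7: every edge has an endpoint in this set.
No smaller cover exists because x1–y3, x2–y5, x3–y6, x4–y2, x5–y4, x6–y1, x7–y7 is a matching of size 7, and a cover must include an endpoint of each of these disjoint edges (König's theorem).

7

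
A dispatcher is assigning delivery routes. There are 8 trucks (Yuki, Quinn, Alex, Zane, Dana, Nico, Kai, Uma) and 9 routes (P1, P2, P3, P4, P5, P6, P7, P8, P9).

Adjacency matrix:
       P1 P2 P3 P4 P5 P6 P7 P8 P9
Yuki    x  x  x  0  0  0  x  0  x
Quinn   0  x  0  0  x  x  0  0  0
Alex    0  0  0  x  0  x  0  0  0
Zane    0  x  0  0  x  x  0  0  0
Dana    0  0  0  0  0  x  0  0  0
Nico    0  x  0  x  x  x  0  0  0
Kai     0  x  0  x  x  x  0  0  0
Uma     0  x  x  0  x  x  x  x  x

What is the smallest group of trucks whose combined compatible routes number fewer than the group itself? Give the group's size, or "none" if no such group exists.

5

Take S = {Quinn, Alex, Zane, Dana, Nico}. Its neighbourhood is {P2, P4, P5, P6}, so |N(S)| = 4 < |S| = 5.
Every subset of size less than 5 has at least as many neighbours as members, so 5 is the minimum.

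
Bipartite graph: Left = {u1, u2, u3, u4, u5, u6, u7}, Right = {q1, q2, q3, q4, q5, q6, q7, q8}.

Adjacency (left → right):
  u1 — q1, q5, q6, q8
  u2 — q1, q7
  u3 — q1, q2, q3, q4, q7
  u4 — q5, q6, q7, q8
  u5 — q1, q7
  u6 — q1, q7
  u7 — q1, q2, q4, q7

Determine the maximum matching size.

One maximum matching: u1-q6, u2-q1, u3-q4, u4-q8, u5-q7, u7-q2.
The set {u2, u5, u6} has only 2 neighbours ({q1, q7}), so by Hall's theorem at most 6 of the 7 left vertices can be matched.

6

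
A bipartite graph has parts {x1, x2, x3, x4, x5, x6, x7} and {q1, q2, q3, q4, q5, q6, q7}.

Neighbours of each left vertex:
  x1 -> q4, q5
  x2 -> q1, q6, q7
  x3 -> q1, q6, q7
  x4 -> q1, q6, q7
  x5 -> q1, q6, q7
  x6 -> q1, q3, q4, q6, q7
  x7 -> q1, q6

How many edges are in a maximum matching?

5

A valid assignment of size 5: x1-q5, x2-q1, x3-q7, x4-q6, x6-q4.
The set {x2, x3, x4, x5, x7} has only 3 neighbours ({q1, q6, q7}), so by Hall's theorem at most 5 of the 7 left vertices can be matched.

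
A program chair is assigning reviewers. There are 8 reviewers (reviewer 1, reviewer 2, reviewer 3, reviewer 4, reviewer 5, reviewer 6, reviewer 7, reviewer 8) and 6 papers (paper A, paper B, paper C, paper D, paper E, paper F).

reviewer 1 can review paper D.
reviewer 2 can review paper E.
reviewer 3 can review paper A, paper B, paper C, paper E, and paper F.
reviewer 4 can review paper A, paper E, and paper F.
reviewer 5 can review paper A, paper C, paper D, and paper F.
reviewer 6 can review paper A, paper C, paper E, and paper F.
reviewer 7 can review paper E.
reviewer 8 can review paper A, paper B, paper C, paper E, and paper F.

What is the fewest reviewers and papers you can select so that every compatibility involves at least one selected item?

The 6 edges reviewer 1–paper D, reviewer 2–paper E, reviewer 3–paper B, reviewer 4–paper F, reviewer 5–paper A, reviewer 6–paper C form a matching, so any vertex cover needs at least 6 vertices (one per matched edge).
Conversely {paper A, paper B, paper C, paper D, paper E, paper F} meets every edge and has exactly 6 vertices, so 6 is optimal.

6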